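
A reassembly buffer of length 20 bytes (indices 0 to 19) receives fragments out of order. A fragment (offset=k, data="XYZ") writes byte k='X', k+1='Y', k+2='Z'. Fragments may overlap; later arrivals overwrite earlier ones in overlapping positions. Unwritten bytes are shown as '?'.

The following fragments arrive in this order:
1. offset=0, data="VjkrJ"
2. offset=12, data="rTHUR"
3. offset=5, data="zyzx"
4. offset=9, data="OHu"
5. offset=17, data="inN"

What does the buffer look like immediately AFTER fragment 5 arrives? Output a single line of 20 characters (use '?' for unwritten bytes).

Answer: VjkrJzyzxOHurTHURinN

Derivation:
Fragment 1: offset=0 data="VjkrJ" -> buffer=VjkrJ???????????????
Fragment 2: offset=12 data="rTHUR" -> buffer=VjkrJ???????rTHUR???
Fragment 3: offset=5 data="zyzx" -> buffer=VjkrJzyzx???rTHUR???
Fragment 4: offset=9 data="OHu" -> buffer=VjkrJzyzxOHurTHUR???
Fragment 5: offset=17 data="inN" -> buffer=VjkrJzyzxOHurTHURinN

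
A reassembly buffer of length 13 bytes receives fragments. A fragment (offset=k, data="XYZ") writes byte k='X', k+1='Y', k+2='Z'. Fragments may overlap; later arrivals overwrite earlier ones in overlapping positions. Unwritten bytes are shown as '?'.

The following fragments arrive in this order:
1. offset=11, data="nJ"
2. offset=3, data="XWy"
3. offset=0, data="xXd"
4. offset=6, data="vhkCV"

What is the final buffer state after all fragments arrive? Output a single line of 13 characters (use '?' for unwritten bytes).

Answer: xXdXWyvhkCVnJ

Derivation:
Fragment 1: offset=11 data="nJ" -> buffer=???????????nJ
Fragment 2: offset=3 data="XWy" -> buffer=???XWy?????nJ
Fragment 3: offset=0 data="xXd" -> buffer=xXdXWy?????nJ
Fragment 4: offset=6 data="vhkCV" -> buffer=xXdXWyvhkCVnJ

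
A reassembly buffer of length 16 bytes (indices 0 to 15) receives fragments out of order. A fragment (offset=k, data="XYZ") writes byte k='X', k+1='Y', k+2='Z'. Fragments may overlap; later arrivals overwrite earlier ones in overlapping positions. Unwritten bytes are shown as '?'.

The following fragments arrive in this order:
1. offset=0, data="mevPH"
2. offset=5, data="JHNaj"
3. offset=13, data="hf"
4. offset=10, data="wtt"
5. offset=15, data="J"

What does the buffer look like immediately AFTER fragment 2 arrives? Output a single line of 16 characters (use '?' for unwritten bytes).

Answer: mevPHJHNaj??????

Derivation:
Fragment 1: offset=0 data="mevPH" -> buffer=mevPH???????????
Fragment 2: offset=5 data="JHNaj" -> buffer=mevPHJHNaj??????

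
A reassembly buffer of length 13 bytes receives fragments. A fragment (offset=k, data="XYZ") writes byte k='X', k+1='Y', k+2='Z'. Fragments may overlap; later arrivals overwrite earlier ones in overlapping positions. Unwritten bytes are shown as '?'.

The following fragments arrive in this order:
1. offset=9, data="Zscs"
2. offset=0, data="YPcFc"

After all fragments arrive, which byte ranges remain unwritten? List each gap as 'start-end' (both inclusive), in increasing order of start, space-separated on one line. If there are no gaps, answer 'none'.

Fragment 1: offset=9 len=4
Fragment 2: offset=0 len=5
Gaps: 5-8

Answer: 5-8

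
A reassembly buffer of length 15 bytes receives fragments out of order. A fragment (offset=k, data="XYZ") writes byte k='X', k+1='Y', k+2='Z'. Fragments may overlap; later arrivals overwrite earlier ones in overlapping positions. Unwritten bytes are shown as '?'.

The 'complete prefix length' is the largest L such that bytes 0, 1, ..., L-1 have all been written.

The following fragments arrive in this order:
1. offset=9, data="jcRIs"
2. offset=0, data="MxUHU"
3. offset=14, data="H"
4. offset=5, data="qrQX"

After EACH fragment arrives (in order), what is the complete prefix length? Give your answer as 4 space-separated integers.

Fragment 1: offset=9 data="jcRIs" -> buffer=?????????jcRIs? -> prefix_len=0
Fragment 2: offset=0 data="MxUHU" -> buffer=MxUHU????jcRIs? -> prefix_len=5
Fragment 3: offset=14 data="H" -> buffer=MxUHU????jcRIsH -> prefix_len=5
Fragment 4: offset=5 data="qrQX" -> buffer=MxUHUqrQXjcRIsH -> prefix_len=15

Answer: 0 5 5 15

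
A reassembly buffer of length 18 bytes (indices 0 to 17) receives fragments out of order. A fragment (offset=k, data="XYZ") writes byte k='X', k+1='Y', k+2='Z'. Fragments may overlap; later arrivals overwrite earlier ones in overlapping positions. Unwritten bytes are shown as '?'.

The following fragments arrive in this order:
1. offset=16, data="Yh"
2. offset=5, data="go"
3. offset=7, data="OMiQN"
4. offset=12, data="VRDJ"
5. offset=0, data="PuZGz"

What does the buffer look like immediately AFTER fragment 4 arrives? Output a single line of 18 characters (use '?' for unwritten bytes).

Fragment 1: offset=16 data="Yh" -> buffer=????????????????Yh
Fragment 2: offset=5 data="go" -> buffer=?????go?????????Yh
Fragment 3: offset=7 data="OMiQN" -> buffer=?????goOMiQN????Yh
Fragment 4: offset=12 data="VRDJ" -> buffer=?????goOMiQNVRDJYh

Answer: ?????goOMiQNVRDJYh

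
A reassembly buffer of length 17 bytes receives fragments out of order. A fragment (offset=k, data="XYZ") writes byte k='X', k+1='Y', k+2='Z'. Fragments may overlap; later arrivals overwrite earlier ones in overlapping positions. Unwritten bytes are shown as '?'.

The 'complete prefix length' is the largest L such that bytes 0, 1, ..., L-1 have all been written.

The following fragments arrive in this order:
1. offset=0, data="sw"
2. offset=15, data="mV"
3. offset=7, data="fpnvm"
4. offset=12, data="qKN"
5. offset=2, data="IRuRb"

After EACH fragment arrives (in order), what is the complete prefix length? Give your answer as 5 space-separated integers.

Answer: 2 2 2 2 17

Derivation:
Fragment 1: offset=0 data="sw" -> buffer=sw??????????????? -> prefix_len=2
Fragment 2: offset=15 data="mV" -> buffer=sw?????????????mV -> prefix_len=2
Fragment 3: offset=7 data="fpnvm" -> buffer=sw?????fpnvm???mV -> prefix_len=2
Fragment 4: offset=12 data="qKN" -> buffer=sw?????fpnvmqKNmV -> prefix_len=2
Fragment 5: offset=2 data="IRuRb" -> buffer=swIRuRbfpnvmqKNmV -> prefix_len=17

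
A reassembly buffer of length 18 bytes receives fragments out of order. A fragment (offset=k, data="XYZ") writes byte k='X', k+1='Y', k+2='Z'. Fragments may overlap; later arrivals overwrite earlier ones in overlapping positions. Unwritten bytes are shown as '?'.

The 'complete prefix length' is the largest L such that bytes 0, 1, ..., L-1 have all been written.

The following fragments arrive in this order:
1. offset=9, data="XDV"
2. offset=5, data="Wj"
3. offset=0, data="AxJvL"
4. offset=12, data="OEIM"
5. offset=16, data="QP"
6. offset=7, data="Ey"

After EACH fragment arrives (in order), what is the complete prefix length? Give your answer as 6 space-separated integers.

Fragment 1: offset=9 data="XDV" -> buffer=?????????XDV?????? -> prefix_len=0
Fragment 2: offset=5 data="Wj" -> buffer=?????Wj??XDV?????? -> prefix_len=0
Fragment 3: offset=0 data="AxJvL" -> buffer=AxJvLWj??XDV?????? -> prefix_len=7
Fragment 4: offset=12 data="OEIM" -> buffer=AxJvLWj??XDVOEIM?? -> prefix_len=7
Fragment 5: offset=16 data="QP" -> buffer=AxJvLWj??XDVOEIMQP -> prefix_len=7
Fragment 6: offset=7 data="Ey" -> buffer=AxJvLWjEyXDVOEIMQP -> prefix_len=18

Answer: 0 0 7 7 7 18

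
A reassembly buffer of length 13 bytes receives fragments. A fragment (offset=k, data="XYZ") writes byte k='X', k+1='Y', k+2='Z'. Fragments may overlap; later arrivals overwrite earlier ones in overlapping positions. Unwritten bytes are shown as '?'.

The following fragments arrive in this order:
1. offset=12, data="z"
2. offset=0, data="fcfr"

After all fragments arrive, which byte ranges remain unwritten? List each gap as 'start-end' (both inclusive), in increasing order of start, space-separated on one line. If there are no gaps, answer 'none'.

Fragment 1: offset=12 len=1
Fragment 2: offset=0 len=4
Gaps: 4-11

Answer: 4-11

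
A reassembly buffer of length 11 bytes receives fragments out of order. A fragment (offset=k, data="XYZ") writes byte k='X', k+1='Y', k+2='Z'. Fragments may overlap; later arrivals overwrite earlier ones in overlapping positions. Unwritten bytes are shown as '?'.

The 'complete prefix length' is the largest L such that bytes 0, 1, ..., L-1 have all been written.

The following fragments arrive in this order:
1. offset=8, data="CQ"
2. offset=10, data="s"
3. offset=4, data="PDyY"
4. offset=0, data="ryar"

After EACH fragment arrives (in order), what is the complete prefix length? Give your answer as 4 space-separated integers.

Fragment 1: offset=8 data="CQ" -> buffer=????????CQ? -> prefix_len=0
Fragment 2: offset=10 data="s" -> buffer=????????CQs -> prefix_len=0
Fragment 3: offset=4 data="PDyY" -> buffer=????PDyYCQs -> prefix_len=0
Fragment 4: offset=0 data="ryar" -> buffer=ryarPDyYCQs -> prefix_len=11

Answer: 0 0 0 11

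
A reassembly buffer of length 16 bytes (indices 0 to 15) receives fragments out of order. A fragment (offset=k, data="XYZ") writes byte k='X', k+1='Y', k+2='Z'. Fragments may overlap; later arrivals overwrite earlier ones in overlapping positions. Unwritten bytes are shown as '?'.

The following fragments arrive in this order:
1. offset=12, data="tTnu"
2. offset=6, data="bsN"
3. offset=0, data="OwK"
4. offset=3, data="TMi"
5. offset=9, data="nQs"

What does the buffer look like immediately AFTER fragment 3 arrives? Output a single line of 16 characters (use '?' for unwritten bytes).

Fragment 1: offset=12 data="tTnu" -> buffer=????????????tTnu
Fragment 2: offset=6 data="bsN" -> buffer=??????bsN???tTnu
Fragment 3: offset=0 data="OwK" -> buffer=OwK???bsN???tTnu

Answer: OwK???bsN???tTnu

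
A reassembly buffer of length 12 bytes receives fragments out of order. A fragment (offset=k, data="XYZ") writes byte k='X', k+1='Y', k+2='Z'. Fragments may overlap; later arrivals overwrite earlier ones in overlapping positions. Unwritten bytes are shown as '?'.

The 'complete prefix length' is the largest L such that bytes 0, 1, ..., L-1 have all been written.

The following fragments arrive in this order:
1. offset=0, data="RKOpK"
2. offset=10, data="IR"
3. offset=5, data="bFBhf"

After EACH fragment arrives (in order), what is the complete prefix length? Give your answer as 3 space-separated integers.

Answer: 5 5 12

Derivation:
Fragment 1: offset=0 data="RKOpK" -> buffer=RKOpK??????? -> prefix_len=5
Fragment 2: offset=10 data="IR" -> buffer=RKOpK?????IR -> prefix_len=5
Fragment 3: offset=5 data="bFBhf" -> buffer=RKOpKbFBhfIR -> prefix_len=12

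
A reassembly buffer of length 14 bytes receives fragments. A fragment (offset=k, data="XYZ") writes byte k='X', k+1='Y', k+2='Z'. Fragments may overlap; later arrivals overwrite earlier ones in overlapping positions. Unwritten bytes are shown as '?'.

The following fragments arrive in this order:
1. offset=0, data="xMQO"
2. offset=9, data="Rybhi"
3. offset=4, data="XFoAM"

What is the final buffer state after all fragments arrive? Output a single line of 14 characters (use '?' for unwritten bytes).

Fragment 1: offset=0 data="xMQO" -> buffer=xMQO??????????
Fragment 2: offset=9 data="Rybhi" -> buffer=xMQO?????Rybhi
Fragment 3: offset=4 data="XFoAM" -> buffer=xMQOXFoAMRybhi

Answer: xMQOXFoAMRybhi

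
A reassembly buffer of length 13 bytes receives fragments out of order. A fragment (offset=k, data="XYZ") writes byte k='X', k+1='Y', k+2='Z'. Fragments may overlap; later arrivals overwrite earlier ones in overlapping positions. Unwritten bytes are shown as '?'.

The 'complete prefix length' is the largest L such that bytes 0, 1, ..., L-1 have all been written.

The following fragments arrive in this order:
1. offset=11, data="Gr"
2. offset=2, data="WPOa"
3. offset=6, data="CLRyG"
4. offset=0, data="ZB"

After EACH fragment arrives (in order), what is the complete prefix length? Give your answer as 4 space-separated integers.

Answer: 0 0 0 13

Derivation:
Fragment 1: offset=11 data="Gr" -> buffer=???????????Gr -> prefix_len=0
Fragment 2: offset=2 data="WPOa" -> buffer=??WPOa?????Gr -> prefix_len=0
Fragment 3: offset=6 data="CLRyG" -> buffer=??WPOaCLRyGGr -> prefix_len=0
Fragment 4: offset=0 data="ZB" -> buffer=ZBWPOaCLRyGGr -> prefix_len=13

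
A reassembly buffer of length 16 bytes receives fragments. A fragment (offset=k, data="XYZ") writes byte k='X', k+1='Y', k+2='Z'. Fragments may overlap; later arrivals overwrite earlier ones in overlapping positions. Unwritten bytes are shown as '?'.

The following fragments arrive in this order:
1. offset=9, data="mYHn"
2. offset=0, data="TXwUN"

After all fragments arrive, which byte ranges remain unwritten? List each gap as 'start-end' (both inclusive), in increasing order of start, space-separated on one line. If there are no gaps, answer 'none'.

Fragment 1: offset=9 len=4
Fragment 2: offset=0 len=5
Gaps: 5-8 13-15

Answer: 5-8 13-15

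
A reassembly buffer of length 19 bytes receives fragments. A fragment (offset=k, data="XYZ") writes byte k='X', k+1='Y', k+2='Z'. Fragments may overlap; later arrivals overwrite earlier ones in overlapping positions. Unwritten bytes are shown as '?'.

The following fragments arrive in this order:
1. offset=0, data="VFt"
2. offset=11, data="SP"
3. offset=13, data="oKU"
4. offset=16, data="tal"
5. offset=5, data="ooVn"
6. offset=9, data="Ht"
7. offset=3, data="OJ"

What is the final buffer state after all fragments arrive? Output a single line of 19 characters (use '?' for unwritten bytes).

Fragment 1: offset=0 data="VFt" -> buffer=VFt????????????????
Fragment 2: offset=11 data="SP" -> buffer=VFt????????SP??????
Fragment 3: offset=13 data="oKU" -> buffer=VFt????????SPoKU???
Fragment 4: offset=16 data="tal" -> buffer=VFt????????SPoKUtal
Fragment 5: offset=5 data="ooVn" -> buffer=VFt??ooVn??SPoKUtal
Fragment 6: offset=9 data="Ht" -> buffer=VFt??ooVnHtSPoKUtal
Fragment 7: offset=3 data="OJ" -> buffer=VFtOJooVnHtSPoKUtal

Answer: VFtOJooVnHtSPoKUtal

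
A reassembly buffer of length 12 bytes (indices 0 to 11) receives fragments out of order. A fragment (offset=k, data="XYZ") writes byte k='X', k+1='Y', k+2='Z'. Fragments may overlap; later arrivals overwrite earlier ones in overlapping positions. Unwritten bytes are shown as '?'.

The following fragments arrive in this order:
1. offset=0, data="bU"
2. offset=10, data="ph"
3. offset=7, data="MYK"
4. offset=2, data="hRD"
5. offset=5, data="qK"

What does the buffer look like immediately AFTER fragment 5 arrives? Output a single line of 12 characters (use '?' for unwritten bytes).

Fragment 1: offset=0 data="bU" -> buffer=bU??????????
Fragment 2: offset=10 data="ph" -> buffer=bU????????ph
Fragment 3: offset=7 data="MYK" -> buffer=bU?????MYKph
Fragment 4: offset=2 data="hRD" -> buffer=bUhRD??MYKph
Fragment 5: offset=5 data="qK" -> buffer=bUhRDqKMYKph

Answer: bUhRDqKMYKph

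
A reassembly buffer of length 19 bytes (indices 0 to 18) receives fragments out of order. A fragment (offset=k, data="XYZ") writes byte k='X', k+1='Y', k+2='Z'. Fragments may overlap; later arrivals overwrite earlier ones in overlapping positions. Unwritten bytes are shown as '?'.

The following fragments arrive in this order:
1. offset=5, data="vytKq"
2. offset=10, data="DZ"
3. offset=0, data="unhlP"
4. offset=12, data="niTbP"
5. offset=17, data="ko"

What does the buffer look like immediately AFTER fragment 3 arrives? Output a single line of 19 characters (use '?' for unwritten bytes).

Fragment 1: offset=5 data="vytKq" -> buffer=?????vytKq?????????
Fragment 2: offset=10 data="DZ" -> buffer=?????vytKqDZ???????
Fragment 3: offset=0 data="unhlP" -> buffer=unhlPvytKqDZ???????

Answer: unhlPvytKqDZ???????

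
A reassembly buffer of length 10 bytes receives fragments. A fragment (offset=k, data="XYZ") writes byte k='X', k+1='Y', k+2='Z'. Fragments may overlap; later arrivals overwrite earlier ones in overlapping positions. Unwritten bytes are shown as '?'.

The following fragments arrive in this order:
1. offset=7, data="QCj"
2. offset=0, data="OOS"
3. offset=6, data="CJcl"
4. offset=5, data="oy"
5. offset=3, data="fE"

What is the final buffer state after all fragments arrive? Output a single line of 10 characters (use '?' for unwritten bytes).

Answer: OOSfEoyJcl

Derivation:
Fragment 1: offset=7 data="QCj" -> buffer=???????QCj
Fragment 2: offset=0 data="OOS" -> buffer=OOS????QCj
Fragment 3: offset=6 data="CJcl" -> buffer=OOS???CJcl
Fragment 4: offset=5 data="oy" -> buffer=OOS??oyJcl
Fragment 5: offset=3 data="fE" -> buffer=OOSfEoyJcl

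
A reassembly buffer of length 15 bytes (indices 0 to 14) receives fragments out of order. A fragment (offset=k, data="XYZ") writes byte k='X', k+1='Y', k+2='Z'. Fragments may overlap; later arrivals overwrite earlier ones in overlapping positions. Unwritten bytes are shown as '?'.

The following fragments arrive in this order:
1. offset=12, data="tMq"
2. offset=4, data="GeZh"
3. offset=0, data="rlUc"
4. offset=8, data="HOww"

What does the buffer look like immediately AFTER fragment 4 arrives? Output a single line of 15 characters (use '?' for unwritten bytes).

Answer: rlUcGeZhHOwwtMq

Derivation:
Fragment 1: offset=12 data="tMq" -> buffer=????????????tMq
Fragment 2: offset=4 data="GeZh" -> buffer=????GeZh????tMq
Fragment 3: offset=0 data="rlUc" -> buffer=rlUcGeZh????tMq
Fragment 4: offset=8 data="HOww" -> buffer=rlUcGeZhHOwwtMq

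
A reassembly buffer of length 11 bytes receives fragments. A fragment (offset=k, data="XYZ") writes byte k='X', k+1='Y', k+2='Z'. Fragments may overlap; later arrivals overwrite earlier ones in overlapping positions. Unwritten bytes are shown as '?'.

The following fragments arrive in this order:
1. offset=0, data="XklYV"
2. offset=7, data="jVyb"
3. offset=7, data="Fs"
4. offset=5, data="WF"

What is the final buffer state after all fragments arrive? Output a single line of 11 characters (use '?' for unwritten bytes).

Fragment 1: offset=0 data="XklYV" -> buffer=XklYV??????
Fragment 2: offset=7 data="jVyb" -> buffer=XklYV??jVyb
Fragment 3: offset=7 data="Fs" -> buffer=XklYV??Fsyb
Fragment 4: offset=5 data="WF" -> buffer=XklYVWFFsyb

Answer: XklYVWFFsyb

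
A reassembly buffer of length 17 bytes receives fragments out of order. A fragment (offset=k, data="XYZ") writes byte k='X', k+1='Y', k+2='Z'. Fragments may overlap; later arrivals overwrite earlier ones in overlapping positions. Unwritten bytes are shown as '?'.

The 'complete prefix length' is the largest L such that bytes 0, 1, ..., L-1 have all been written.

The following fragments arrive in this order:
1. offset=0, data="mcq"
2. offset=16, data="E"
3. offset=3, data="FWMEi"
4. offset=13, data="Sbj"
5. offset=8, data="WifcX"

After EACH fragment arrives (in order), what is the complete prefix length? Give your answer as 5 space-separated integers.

Fragment 1: offset=0 data="mcq" -> buffer=mcq?????????????? -> prefix_len=3
Fragment 2: offset=16 data="E" -> buffer=mcq?????????????E -> prefix_len=3
Fragment 3: offset=3 data="FWMEi" -> buffer=mcqFWMEi????????E -> prefix_len=8
Fragment 4: offset=13 data="Sbj" -> buffer=mcqFWMEi?????SbjE -> prefix_len=8
Fragment 5: offset=8 data="WifcX" -> buffer=mcqFWMEiWifcXSbjE -> prefix_len=17

Answer: 3 3 8 8 17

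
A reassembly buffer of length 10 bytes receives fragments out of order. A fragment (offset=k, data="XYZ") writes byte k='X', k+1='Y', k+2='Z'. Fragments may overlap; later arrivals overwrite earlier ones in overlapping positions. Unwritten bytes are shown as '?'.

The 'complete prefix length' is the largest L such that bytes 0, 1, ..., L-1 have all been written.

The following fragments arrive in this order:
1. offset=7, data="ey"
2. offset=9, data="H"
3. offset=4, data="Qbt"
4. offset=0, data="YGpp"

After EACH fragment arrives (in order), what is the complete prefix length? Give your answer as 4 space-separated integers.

Fragment 1: offset=7 data="ey" -> buffer=???????ey? -> prefix_len=0
Fragment 2: offset=9 data="H" -> buffer=???????eyH -> prefix_len=0
Fragment 3: offset=4 data="Qbt" -> buffer=????QbteyH -> prefix_len=0
Fragment 4: offset=0 data="YGpp" -> buffer=YGppQbteyH -> prefix_len=10

Answer: 0 0 0 10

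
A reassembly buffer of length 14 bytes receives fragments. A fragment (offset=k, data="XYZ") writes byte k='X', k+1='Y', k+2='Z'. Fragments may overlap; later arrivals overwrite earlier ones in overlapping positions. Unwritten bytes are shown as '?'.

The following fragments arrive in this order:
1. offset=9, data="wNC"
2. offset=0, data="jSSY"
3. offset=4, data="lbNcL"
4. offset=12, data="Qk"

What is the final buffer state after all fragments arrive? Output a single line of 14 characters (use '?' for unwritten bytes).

Fragment 1: offset=9 data="wNC" -> buffer=?????????wNC??
Fragment 2: offset=0 data="jSSY" -> buffer=jSSY?????wNC??
Fragment 3: offset=4 data="lbNcL" -> buffer=jSSYlbNcLwNC??
Fragment 4: offset=12 data="Qk" -> buffer=jSSYlbNcLwNCQk

Answer: jSSYlbNcLwNCQk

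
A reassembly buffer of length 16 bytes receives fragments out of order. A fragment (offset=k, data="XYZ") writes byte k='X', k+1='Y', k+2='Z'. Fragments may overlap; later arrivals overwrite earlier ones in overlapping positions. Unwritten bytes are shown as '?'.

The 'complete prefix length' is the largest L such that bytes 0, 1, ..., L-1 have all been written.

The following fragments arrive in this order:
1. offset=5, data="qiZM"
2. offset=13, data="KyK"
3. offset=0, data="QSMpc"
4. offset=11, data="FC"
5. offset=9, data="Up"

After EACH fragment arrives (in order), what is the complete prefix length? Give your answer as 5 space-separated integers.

Answer: 0 0 9 9 16

Derivation:
Fragment 1: offset=5 data="qiZM" -> buffer=?????qiZM??????? -> prefix_len=0
Fragment 2: offset=13 data="KyK" -> buffer=?????qiZM????KyK -> prefix_len=0
Fragment 3: offset=0 data="QSMpc" -> buffer=QSMpcqiZM????KyK -> prefix_len=9
Fragment 4: offset=11 data="FC" -> buffer=QSMpcqiZM??FCKyK -> prefix_len=9
Fragment 5: offset=9 data="Up" -> buffer=QSMpcqiZMUpFCKyK -> prefix_len=16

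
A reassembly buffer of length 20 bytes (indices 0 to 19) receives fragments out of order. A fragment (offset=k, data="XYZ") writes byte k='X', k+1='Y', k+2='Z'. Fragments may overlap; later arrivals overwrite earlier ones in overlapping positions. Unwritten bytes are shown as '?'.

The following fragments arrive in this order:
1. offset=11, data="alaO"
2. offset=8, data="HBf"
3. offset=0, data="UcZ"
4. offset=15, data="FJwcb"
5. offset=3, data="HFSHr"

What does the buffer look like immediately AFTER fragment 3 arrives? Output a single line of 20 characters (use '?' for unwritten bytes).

Answer: UcZ?????HBfalaO?????

Derivation:
Fragment 1: offset=11 data="alaO" -> buffer=???????????alaO?????
Fragment 2: offset=8 data="HBf" -> buffer=????????HBfalaO?????
Fragment 3: offset=0 data="UcZ" -> buffer=UcZ?????HBfalaO?????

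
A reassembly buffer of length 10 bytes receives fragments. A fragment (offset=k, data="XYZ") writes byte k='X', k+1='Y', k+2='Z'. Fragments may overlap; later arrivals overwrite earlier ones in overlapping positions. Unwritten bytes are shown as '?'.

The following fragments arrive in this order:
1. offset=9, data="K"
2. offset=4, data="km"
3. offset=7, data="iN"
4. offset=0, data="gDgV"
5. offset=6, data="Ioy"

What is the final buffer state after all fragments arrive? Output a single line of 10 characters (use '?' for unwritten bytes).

Fragment 1: offset=9 data="K" -> buffer=?????????K
Fragment 2: offset=4 data="km" -> buffer=????km???K
Fragment 3: offset=7 data="iN" -> buffer=????km?iNK
Fragment 4: offset=0 data="gDgV" -> buffer=gDgVkm?iNK
Fragment 5: offset=6 data="Ioy" -> buffer=gDgVkmIoyK

Answer: gDgVkmIoyK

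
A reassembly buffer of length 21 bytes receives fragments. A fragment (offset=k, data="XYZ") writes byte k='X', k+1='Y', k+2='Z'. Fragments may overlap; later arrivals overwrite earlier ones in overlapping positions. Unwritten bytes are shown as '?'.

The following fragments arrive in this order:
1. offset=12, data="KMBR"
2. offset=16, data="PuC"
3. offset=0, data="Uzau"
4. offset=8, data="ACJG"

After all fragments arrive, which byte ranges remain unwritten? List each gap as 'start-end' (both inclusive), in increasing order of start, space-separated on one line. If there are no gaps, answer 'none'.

Fragment 1: offset=12 len=4
Fragment 2: offset=16 len=3
Fragment 3: offset=0 len=4
Fragment 4: offset=8 len=4
Gaps: 4-7 19-20

Answer: 4-7 19-20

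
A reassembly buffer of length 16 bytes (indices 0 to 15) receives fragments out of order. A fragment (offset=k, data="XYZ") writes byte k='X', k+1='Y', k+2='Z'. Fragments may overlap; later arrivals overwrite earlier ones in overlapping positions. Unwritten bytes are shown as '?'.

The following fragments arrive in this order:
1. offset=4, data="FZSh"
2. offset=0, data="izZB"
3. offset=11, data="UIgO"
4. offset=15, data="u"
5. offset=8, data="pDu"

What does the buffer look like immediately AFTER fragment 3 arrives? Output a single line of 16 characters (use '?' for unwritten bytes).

Answer: izZBFZSh???UIgO?

Derivation:
Fragment 1: offset=4 data="FZSh" -> buffer=????FZSh????????
Fragment 2: offset=0 data="izZB" -> buffer=izZBFZSh????????
Fragment 3: offset=11 data="UIgO" -> buffer=izZBFZSh???UIgO?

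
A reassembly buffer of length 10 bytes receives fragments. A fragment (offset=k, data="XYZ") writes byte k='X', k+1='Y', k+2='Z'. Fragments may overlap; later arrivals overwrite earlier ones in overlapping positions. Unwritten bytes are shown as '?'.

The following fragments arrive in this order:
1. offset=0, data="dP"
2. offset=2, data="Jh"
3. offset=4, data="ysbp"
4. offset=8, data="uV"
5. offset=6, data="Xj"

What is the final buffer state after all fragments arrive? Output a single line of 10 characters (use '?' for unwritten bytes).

Answer: dPJhysXjuV

Derivation:
Fragment 1: offset=0 data="dP" -> buffer=dP????????
Fragment 2: offset=2 data="Jh" -> buffer=dPJh??????
Fragment 3: offset=4 data="ysbp" -> buffer=dPJhysbp??
Fragment 4: offset=8 data="uV" -> buffer=dPJhysbpuV
Fragment 5: offset=6 data="Xj" -> buffer=dPJhysXjuV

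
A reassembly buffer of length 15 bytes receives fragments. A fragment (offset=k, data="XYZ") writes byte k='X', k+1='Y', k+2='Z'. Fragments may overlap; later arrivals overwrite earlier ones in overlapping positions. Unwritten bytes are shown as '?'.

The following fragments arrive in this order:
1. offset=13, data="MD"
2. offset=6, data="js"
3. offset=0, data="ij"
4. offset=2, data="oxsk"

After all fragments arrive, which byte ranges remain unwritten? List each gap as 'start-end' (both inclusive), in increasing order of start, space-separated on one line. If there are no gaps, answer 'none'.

Fragment 1: offset=13 len=2
Fragment 2: offset=6 len=2
Fragment 3: offset=0 len=2
Fragment 4: offset=2 len=4
Gaps: 8-12

Answer: 8-12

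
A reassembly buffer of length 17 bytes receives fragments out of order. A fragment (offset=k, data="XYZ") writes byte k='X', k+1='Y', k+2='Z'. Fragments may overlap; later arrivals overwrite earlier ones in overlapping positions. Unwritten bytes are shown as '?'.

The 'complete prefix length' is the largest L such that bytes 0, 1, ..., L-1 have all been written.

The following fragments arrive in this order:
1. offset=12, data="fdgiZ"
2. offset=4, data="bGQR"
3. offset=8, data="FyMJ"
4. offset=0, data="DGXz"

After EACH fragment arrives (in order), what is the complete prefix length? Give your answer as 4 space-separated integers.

Fragment 1: offset=12 data="fdgiZ" -> buffer=????????????fdgiZ -> prefix_len=0
Fragment 2: offset=4 data="bGQR" -> buffer=????bGQR????fdgiZ -> prefix_len=0
Fragment 3: offset=8 data="FyMJ" -> buffer=????bGQRFyMJfdgiZ -> prefix_len=0
Fragment 4: offset=0 data="DGXz" -> buffer=DGXzbGQRFyMJfdgiZ -> prefix_len=17

Answer: 0 0 0 17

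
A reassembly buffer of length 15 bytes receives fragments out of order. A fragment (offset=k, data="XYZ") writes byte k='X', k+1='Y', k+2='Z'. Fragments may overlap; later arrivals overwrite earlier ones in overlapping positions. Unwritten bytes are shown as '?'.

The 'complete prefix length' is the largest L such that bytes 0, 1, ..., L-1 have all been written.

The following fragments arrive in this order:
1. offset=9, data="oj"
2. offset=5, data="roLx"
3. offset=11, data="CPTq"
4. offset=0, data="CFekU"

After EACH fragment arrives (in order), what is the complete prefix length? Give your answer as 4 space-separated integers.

Fragment 1: offset=9 data="oj" -> buffer=?????????oj???? -> prefix_len=0
Fragment 2: offset=5 data="roLx" -> buffer=?????roLxoj???? -> prefix_len=0
Fragment 3: offset=11 data="CPTq" -> buffer=?????roLxojCPTq -> prefix_len=0
Fragment 4: offset=0 data="CFekU" -> buffer=CFekUroLxojCPTq -> prefix_len=15

Answer: 0 0 0 15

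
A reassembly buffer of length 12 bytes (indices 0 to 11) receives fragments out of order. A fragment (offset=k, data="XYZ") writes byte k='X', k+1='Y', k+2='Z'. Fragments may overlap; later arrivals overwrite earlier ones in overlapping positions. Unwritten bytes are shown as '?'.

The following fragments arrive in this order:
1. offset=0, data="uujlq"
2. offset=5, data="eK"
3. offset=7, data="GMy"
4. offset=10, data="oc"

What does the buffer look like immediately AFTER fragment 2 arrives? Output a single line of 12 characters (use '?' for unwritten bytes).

Fragment 1: offset=0 data="uujlq" -> buffer=uujlq???????
Fragment 2: offset=5 data="eK" -> buffer=uujlqeK?????

Answer: uujlqeK?????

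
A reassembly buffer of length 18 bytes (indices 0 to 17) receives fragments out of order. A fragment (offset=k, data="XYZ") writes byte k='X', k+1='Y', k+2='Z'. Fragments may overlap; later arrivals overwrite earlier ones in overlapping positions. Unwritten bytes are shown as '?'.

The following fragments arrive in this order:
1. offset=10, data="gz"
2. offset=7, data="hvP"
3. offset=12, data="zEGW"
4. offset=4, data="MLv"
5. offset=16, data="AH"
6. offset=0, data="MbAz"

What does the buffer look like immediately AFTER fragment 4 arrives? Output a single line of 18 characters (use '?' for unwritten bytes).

Fragment 1: offset=10 data="gz" -> buffer=??????????gz??????
Fragment 2: offset=7 data="hvP" -> buffer=???????hvPgz??????
Fragment 3: offset=12 data="zEGW" -> buffer=???????hvPgzzEGW??
Fragment 4: offset=4 data="MLv" -> buffer=????MLvhvPgzzEGW??

Answer: ????MLvhvPgzzEGW??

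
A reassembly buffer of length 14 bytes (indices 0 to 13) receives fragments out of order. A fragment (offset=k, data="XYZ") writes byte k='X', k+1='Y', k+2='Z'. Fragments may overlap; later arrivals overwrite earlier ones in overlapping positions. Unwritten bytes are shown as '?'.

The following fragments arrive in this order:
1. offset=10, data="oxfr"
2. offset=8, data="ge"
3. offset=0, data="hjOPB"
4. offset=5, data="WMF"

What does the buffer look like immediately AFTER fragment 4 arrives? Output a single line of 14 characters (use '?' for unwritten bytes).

Answer: hjOPBWMFgeoxfr

Derivation:
Fragment 1: offset=10 data="oxfr" -> buffer=??????????oxfr
Fragment 2: offset=8 data="ge" -> buffer=????????geoxfr
Fragment 3: offset=0 data="hjOPB" -> buffer=hjOPB???geoxfr
Fragment 4: offset=5 data="WMF" -> buffer=hjOPBWMFgeoxfr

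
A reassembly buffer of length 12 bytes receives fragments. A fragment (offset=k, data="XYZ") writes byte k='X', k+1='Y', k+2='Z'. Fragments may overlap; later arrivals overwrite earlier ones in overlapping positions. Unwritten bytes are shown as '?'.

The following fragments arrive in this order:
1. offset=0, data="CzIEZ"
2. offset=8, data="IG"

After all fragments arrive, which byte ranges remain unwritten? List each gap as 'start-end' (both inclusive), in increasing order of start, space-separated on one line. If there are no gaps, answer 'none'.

Answer: 5-7 10-11

Derivation:
Fragment 1: offset=0 len=5
Fragment 2: offset=8 len=2
Gaps: 5-7 10-11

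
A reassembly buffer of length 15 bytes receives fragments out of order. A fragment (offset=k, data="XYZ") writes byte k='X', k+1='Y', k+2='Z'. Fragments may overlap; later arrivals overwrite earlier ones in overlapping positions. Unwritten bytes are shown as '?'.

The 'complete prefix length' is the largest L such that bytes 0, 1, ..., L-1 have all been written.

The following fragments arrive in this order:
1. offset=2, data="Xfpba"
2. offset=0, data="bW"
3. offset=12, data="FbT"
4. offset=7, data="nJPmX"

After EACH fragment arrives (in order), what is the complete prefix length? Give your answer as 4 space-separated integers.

Answer: 0 7 7 15

Derivation:
Fragment 1: offset=2 data="Xfpba" -> buffer=??Xfpba???????? -> prefix_len=0
Fragment 2: offset=0 data="bW" -> buffer=bWXfpba???????? -> prefix_len=7
Fragment 3: offset=12 data="FbT" -> buffer=bWXfpba?????FbT -> prefix_len=7
Fragment 4: offset=7 data="nJPmX" -> buffer=bWXfpbanJPmXFbT -> prefix_len=15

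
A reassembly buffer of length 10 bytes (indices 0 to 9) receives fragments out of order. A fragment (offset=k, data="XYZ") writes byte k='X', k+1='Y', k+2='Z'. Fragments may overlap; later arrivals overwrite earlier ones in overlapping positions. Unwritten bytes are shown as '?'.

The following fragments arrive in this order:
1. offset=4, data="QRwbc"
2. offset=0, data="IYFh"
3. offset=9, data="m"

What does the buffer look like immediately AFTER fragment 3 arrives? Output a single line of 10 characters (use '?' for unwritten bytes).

Answer: IYFhQRwbcm

Derivation:
Fragment 1: offset=4 data="QRwbc" -> buffer=????QRwbc?
Fragment 2: offset=0 data="IYFh" -> buffer=IYFhQRwbc?
Fragment 3: offset=9 data="m" -> buffer=IYFhQRwbcm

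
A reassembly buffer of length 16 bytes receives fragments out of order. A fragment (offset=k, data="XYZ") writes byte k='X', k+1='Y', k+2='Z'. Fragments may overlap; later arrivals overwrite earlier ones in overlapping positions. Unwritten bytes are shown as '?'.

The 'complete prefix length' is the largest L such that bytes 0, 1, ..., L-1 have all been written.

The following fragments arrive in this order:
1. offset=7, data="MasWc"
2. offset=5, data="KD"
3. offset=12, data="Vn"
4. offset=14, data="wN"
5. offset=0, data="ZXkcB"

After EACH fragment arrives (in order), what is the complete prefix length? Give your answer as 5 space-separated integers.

Fragment 1: offset=7 data="MasWc" -> buffer=???????MasWc???? -> prefix_len=0
Fragment 2: offset=5 data="KD" -> buffer=?????KDMasWc???? -> prefix_len=0
Fragment 3: offset=12 data="Vn" -> buffer=?????KDMasWcVn?? -> prefix_len=0
Fragment 4: offset=14 data="wN" -> buffer=?????KDMasWcVnwN -> prefix_len=0
Fragment 5: offset=0 data="ZXkcB" -> buffer=ZXkcBKDMasWcVnwN -> prefix_len=16

Answer: 0 0 0 0 16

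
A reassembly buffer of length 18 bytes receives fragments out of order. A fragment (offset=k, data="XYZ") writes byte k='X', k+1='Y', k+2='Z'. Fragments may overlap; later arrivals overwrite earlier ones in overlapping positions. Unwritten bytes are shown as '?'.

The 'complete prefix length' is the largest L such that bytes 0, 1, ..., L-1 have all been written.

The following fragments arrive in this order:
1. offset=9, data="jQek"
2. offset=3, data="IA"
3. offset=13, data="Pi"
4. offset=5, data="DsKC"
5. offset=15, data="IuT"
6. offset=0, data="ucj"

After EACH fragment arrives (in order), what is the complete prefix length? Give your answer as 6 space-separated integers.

Fragment 1: offset=9 data="jQek" -> buffer=?????????jQek????? -> prefix_len=0
Fragment 2: offset=3 data="IA" -> buffer=???IA????jQek????? -> prefix_len=0
Fragment 3: offset=13 data="Pi" -> buffer=???IA????jQekPi??? -> prefix_len=0
Fragment 4: offset=5 data="DsKC" -> buffer=???IADsKCjQekPi??? -> prefix_len=0
Fragment 5: offset=15 data="IuT" -> buffer=???IADsKCjQekPiIuT -> prefix_len=0
Fragment 6: offset=0 data="ucj" -> buffer=ucjIADsKCjQekPiIuT -> prefix_len=18

Answer: 0 0 0 0 0 18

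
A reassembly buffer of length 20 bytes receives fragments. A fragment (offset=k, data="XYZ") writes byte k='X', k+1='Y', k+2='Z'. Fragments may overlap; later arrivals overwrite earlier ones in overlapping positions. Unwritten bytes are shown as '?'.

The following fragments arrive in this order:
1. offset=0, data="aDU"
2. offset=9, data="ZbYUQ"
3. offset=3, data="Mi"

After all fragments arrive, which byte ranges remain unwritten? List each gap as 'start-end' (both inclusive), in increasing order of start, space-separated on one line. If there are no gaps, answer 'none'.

Answer: 5-8 14-19

Derivation:
Fragment 1: offset=0 len=3
Fragment 2: offset=9 len=5
Fragment 3: offset=3 len=2
Gaps: 5-8 14-19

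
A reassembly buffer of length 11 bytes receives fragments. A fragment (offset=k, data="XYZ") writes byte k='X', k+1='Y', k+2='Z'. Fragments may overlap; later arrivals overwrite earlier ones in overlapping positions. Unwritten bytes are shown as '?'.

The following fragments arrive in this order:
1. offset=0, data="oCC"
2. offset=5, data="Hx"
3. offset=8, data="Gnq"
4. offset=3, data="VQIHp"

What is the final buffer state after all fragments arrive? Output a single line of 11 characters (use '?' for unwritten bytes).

Answer: oCCVQIHpGnq

Derivation:
Fragment 1: offset=0 data="oCC" -> buffer=oCC????????
Fragment 2: offset=5 data="Hx" -> buffer=oCC??Hx????
Fragment 3: offset=8 data="Gnq" -> buffer=oCC??Hx?Gnq
Fragment 4: offset=3 data="VQIHp" -> buffer=oCCVQIHpGnq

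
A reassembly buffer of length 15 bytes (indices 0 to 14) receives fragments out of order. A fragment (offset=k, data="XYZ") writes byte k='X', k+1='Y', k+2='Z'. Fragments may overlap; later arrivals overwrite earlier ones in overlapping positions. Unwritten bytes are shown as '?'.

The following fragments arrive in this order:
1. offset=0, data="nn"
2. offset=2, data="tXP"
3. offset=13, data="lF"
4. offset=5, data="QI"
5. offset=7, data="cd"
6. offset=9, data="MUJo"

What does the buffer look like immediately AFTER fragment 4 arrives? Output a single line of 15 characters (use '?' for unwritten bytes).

Answer: nntXPQI??????lF

Derivation:
Fragment 1: offset=0 data="nn" -> buffer=nn?????????????
Fragment 2: offset=2 data="tXP" -> buffer=nntXP??????????
Fragment 3: offset=13 data="lF" -> buffer=nntXP????????lF
Fragment 4: offset=5 data="QI" -> buffer=nntXPQI??????lF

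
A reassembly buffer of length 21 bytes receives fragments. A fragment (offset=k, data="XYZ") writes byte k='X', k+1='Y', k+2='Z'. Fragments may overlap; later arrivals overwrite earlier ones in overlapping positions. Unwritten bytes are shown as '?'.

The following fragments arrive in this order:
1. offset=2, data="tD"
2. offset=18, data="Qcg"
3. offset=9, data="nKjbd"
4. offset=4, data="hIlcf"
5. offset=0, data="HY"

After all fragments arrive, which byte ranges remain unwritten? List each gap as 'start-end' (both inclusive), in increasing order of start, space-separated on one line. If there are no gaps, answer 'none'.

Fragment 1: offset=2 len=2
Fragment 2: offset=18 len=3
Fragment 3: offset=9 len=5
Fragment 4: offset=4 len=5
Fragment 5: offset=0 len=2
Gaps: 14-17

Answer: 14-17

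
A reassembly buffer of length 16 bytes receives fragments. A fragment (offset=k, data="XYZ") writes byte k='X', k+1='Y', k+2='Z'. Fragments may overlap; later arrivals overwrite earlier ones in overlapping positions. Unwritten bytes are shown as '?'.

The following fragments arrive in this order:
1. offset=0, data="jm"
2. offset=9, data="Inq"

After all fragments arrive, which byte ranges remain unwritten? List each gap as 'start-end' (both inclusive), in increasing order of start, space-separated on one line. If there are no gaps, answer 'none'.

Answer: 2-8 12-15

Derivation:
Fragment 1: offset=0 len=2
Fragment 2: offset=9 len=3
Gaps: 2-8 12-15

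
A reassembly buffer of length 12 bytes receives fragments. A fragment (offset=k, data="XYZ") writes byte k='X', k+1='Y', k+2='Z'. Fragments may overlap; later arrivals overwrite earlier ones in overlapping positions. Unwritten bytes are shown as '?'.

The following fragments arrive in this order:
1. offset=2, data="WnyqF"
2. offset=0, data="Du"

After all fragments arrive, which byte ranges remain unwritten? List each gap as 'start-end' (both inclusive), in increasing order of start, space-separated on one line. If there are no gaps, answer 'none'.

Answer: 7-11

Derivation:
Fragment 1: offset=2 len=5
Fragment 2: offset=0 len=2
Gaps: 7-11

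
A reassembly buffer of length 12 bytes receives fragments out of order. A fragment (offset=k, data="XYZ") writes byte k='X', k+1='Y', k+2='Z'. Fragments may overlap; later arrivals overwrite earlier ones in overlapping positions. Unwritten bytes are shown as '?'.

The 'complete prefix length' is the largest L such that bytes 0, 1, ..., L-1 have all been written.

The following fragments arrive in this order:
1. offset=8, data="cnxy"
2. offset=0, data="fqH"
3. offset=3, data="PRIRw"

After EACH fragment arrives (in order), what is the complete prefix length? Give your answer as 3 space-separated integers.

Fragment 1: offset=8 data="cnxy" -> buffer=????????cnxy -> prefix_len=0
Fragment 2: offset=0 data="fqH" -> buffer=fqH?????cnxy -> prefix_len=3
Fragment 3: offset=3 data="PRIRw" -> buffer=fqHPRIRwcnxy -> prefix_len=12

Answer: 0 3 12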